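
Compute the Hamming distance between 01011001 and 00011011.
XOR = 01000010, count of 1s = 2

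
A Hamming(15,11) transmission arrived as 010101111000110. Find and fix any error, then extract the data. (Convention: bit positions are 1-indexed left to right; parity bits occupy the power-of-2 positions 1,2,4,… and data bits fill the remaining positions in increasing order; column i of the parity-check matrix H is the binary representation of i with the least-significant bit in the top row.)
Syndrome s = H · r^T (mod 2), r = 010101111000110:
  s[0] = (101010101010101)·(010101111000110) mod 2 = 0+0+0+0+0+0+1+0+1+0+0+0+1+0+0 mod 2 = 1
  s[1] = (011001100110011)·(010101111000110) mod 2 = 0+1+0+0+0+1+1+0+0+0+0+0+0+1+0 mod 2 = 0
  s[2] = (000111100001111)·(010101111000110) mod 2 = 0+0+0+1+0+1+1+0+0+0+0+0+1+1+0 mod 2 = 1
  s[3] = (000000011111111)·(010101111000110) mod 2 = 0+0+0+0+0+0+0+1+1+0+0+0+1+1+0 mod 2 = 0
Syndrome = 1010
Column 5 of H equals this syndrome → error at bit 5 (1-indexed).
Flip bit 5: 010101111000110 → 010111111000110
Extract data bits at positions {3,5,6,7,9,10,11,12,13,14,15}: 01111000110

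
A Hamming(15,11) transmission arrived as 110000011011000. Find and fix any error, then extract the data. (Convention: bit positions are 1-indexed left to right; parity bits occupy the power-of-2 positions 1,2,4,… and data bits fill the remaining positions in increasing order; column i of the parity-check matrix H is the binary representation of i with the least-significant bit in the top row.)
Syndrome s = H · r^T (mod 2), r = 110000011011000:
  s[0] = (101010101010101)·(110000011011000) mod 2 = 1+0+0+0+0+0+0+0+1+0+1+0+0+0+0 mod 2 = 1
  s[1] = (011001100110011)·(110000011011000) mod 2 = 0+1+0+0+0+0+0+0+0+0+1+0+0+0+0 mod 2 = 0
  s[2] = (000111100001111)·(110000011011000) mod 2 = 0+0+0+0+0+0+0+0+0+0+0+1+0+0+0 mod 2 = 1
  s[3] = (000000011111111)·(110000011011000) mod 2 = 0+0+0+0+0+0+0+1+1+0+1+1+0+0+0 mod 2 = 0
Syndrome = 1010
Column 5 of H equals this syndrome → error at bit 5 (1-indexed).
Flip bit 5: 110000011011000 → 110010011011000
Extract data bits at positions {3,5,6,7,9,10,11,12,13,14,15}: 01001011000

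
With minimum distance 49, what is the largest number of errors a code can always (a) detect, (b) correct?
(a) Detection requires d_min ≥ e+1, so e ≤ d_min − 1 = 48.
(b) Correction requires d_min ≥ 2t+1, so t ≤ ⌊(d_min − 1)/2⌋ = ⌊48/2⌋ = 24.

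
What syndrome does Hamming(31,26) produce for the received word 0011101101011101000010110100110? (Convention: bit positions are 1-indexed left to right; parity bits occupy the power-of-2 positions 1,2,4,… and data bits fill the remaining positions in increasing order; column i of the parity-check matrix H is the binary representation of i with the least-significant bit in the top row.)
Syndrome s = H · r^T (mod 2), r = 0011101101011101000010110100110:
  s[0] = (1010101010101010101010101010101)·(0011101101011101000010110100110) mod 2 = 0+0+1+0+1+0+1+0+0+0+0+0+1+0+0+0+0+0+0+0+1+0+1+0+0+0+0+0+1+0+0 mod 2 = 1
  s[1] = (0110011001100110011001100110011)·(0011101101011101000010110100110) mod 2 = 0+0+1+0+0+0+1+0+0+1+0+0+0+1+0+0+0+0+0+0+0+0+1+0+0+1+0+0+0+1+0 mod 2 = 1
  s[2] = (0001111000011110000111100001111)·(0011101101011101000010110100110) mod 2 = 0+0+0+1+1+0+1+0+0+0+0+1+1+1+0+0+0+0+0+0+1+0+1+0+0+0+0+0+1+1+0 mod 2 = 0
  s[3] = (0000000111111110000000011111111)·(0011101101011101000010110100110) mod 2 = 0+0+0+0+0+0+0+1+0+1+0+1+1+1+0+0+0+0+0+0+0+0+0+1+0+1+0+0+1+1+0 mod 2 = 1
  s[4] = (0000000000000001111111111111111)·(0011101101011101000010110100110) mod 2 = 0+0+0+0+0+0+0+0+0+0+0+0+0+0+0+1+0+0+0+0+1+0+1+1+0+1+0+0+1+1+0 mod 2 = 1
Syndrome = 11011
Non-zero syndrome: error at position 27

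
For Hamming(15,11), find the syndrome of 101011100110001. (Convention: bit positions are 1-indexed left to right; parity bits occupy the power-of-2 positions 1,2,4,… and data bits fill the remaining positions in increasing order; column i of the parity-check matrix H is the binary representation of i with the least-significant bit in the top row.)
Syndrome s = H · r^T (mod 2), r = 101011100110001:
  s[0] = (101010101010101)·(101011100110001) mod 2 = 1+0+1+0+1+0+1+0+0+0+1+0+0+0+1 mod 2 = 0
  s[1] = (011001100110011)·(101011100110001) mod 2 = 0+0+1+0+0+1+1+0+0+1+1+0+0+0+1 mod 2 = 0
  s[2] = (000111100001111)·(101011100110001) mod 2 = 0+0+0+0+1+1+1+0+0+0+0+0+0+0+1 mod 2 = 0
  s[3] = (000000011111111)·(101011100110001) mod 2 = 0+0+0+0+0+0+0+0+0+1+1+0+0+0+1 mod 2 = 1
Syndrome = 0001
Non-zero syndrome: error at position 8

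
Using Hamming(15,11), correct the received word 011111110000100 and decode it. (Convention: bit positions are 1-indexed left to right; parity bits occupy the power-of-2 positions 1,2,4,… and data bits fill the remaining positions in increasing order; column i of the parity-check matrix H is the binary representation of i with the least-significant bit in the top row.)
Syndrome s = H · r^T (mod 2), r = 011111110000100:
  s[0] = (101010101010101)·(011111110000100) mod 2 = 0+0+1+0+1+0+1+0+0+0+0+0+1+0+0 mod 2 = 0
  s[1] = (011001100110011)·(011111110000100) mod 2 = 0+1+1+0+0+1+1+0+0+0+0+0+0+0+0 mod 2 = 0
  s[2] = (000111100001111)·(011111110000100) mod 2 = 0+0+0+1+1+1+1+0+0+0+0+0+1+0+0 mod 2 = 1
  s[3] = (000000011111111)·(011111110000100) mod 2 = 0+0+0+0+0+0+0+1+0+0+0+0+1+0+0 mod 2 = 0
Syndrome = 0010
Column 4 of H equals this syndrome → error at bit 4 (1-indexed).
Flip bit 4: 011111110000100 → 011011110000100
Extract data bits at positions {3,5,6,7,9,10,11,12,13,14,15}: 11110000100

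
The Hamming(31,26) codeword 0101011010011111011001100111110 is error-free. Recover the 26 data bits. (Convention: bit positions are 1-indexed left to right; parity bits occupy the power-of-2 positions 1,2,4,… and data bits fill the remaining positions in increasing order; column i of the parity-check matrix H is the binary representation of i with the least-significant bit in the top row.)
Parity bits occupy power-of-2 positions; data bits are at positions {3,5,6,7,9,10,11,12,13,14,15,17,18,19,20,21,22,23,24,25,26,27,28,29,30,31} (1-indexed).
Extract: c[3]=0 c[5]=0 c[6]=1 c[7]=1 c[9]=1 c[10]=0 c[11]=0 c[12]=1 c[13]=1 c[14]=1 c[15]=1 c[17]=0 c[18]=1 c[19]=1 c[20]=0 c[21]=0 c[22]=1 c[23]=1 c[24]=0 c[25]=0 c[26]=1 c[27]=1 c[28]=1 c[29]=1 c[30]=1 c[31]=0
Data = 00111001111011001100111110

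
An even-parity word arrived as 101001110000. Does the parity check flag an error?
Sum of received bits: 1+0+1+0+0+1+1+1+0+0+0+0 = 5; 5 mod 2 = 1. Result is 1 ≠ 0 → error detected.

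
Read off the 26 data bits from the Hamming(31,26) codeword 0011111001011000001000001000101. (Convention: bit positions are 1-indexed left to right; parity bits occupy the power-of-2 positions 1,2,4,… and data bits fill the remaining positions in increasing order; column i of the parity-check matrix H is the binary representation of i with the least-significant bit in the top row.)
Parity bits occupy power-of-2 positions; data bits are at positions {3,5,6,7,9,10,11,12,13,14,15,17,18,19,20,21,22,23,24,25,26,27,28,29,30,31} (1-indexed).
Extract: c[3]=1 c[5]=1 c[6]=1 c[7]=1 c[9]=0 c[10]=1 c[11]=0 c[12]=1 c[13]=1 c[14]=0 c[15]=0 c[17]=0 c[18]=0 c[19]=1 c[20]=0 c[21]=0 c[22]=0 c[23]=0 c[24]=0 c[25]=1 c[26]=0 c[27]=0 c[28]=0 c[29]=1 c[30]=0 c[31]=1
Data = 11110101100001000001000101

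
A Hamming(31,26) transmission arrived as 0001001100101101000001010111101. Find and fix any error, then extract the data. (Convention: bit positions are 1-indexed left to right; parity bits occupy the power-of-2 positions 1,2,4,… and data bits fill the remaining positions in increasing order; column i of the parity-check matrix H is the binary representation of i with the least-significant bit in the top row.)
Syndrome s = H · r^T (mod 2), r = 0001001100101101000001010111101:
  s[0] = (1010101010101010101010101010101)·(0001001100101101000001010111101) mod 2 = 0+0+0+0+0+0+1+0+0+0+1+0+1+0+0+0+0+0+0+0+0+0+0+0+0+0+1+0+1+0+1 mod 2 = 0
  s[1] = (0110011001100110011001100110011)·(0001001100101101000001010111101) mod 2 = 0+0+0+0+0+0+1+0+0+0+1+0+0+1+0+0+0+0+0+0+0+1+0+0+0+1+1+0+0+0+1 mod 2 = 1
  s[2] = (0001111000011110000111100001111)·(0001001100101101000001010111101) mod 2 = 0+0+0+1+0+0+1+0+0+0+0+0+1+1+0+0+0+0+0+0+0+1+0+0+0+0+0+1+1+0+1 mod 2 = 0
  s[3] = (0000000111111110000000011111111)·(0001001100101101000001010111101) mod 2 = 0+0+0+0+0+0+0+1+0+0+1+0+1+1+0+0+0+0+0+0+0+0+0+1+0+1+1+1+1+0+1 mod 2 = 0
  s[4] = (0000000000000001111111111111111)·(0001001100101101000001010111101) mod 2 = 0+0+0+0+0+0+0+0+0+0+0+0+0+0+0+1+0+0+0+0+0+1+0+1+0+1+1+1+1+0+1 mod 2 = 0
Syndrome = 01000
Column 2 of H equals this syndrome → error at bit 2 (1-indexed).
Flip bit 2: 0001001100101101000001010111101 → 0101001100101101000001010111101
Extract data bits at positions {3,5,6,7,9,10,11,12,13,14,15,17,18,19,20,21,22,23,24,25,26,27,28,29,30,31}: 00010010110000001010111101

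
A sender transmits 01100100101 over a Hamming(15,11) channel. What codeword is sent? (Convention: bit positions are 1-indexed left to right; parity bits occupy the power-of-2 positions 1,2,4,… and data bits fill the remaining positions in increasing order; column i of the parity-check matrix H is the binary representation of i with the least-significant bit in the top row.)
Codeword c = d · G (mod 2), d = 01100100101:
  c[0] = d·G[:,0] = (01100100101)·(11011010101) mod 2 = 0+1+0+0+0+0+0+0+1+0+1 mod 2 = 1
  c[1] = d·G[:,1] = (01100100101)·(10110110011) mod 2 = 0+0+1+0+0+1+0+0+0+0+1 mod 2 = 1
  c[2] = d·G[:,2] = (01100100101)·(10000000000) mod 2 = 0+0+0+0+0+0+0+0+0+0+0 mod 2 = 0
  c[3] = d·G[:,3] = (01100100101)·(01110001111) mod 2 = 0+1+1+0+0+0+0+0+1+0+1 mod 2 = 0
  c[4] = d·G[:,4] = (01100100101)·(01000000000) mod 2 = 0+1+0+0+0+0+0+0+0+0+0 mod 2 = 1
  c[5] = d·G[:,5] = (01100100101)·(00100000000) mod 2 = 0+0+1+0+0+0+0+0+0+0+0 mod 2 = 1
  c[6] = d·G[:,6] = (01100100101)·(00010000000) mod 2 = 0+0+0+0+0+0+0+0+0+0+0 mod 2 = 0
  c[7] = d·G[:,7] = (01100100101)·(00001111111) mod 2 = 0+0+0+0+0+1+0+0+1+0+1 mod 2 = 1
  c[8] = d·G[:,8] = (01100100101)·(00001000000) mod 2 = 0+0+0+0+0+0+0+0+0+0+0 mod 2 = 0
  c[9] = d·G[:,9] = (01100100101)·(00000100000) mod 2 = 0+0+0+0+0+1+0+0+0+0+0 mod 2 = 1
  c[10] = d·G[:,10] = (01100100101)·(00000010000) mod 2 = 0+0+0+0+0+0+0+0+0+0+0 mod 2 = 0
  c[11] = d·G[:,11] = (01100100101)·(00000001000) mod 2 = 0+0+0+0+0+0+0+0+0+0+0 mod 2 = 0
  c[12] = d·G[:,12] = (01100100101)·(00000000100) mod 2 = 0+0+0+0+0+0+0+0+1+0+0 mod 2 = 1
  c[13] = d·G[:,13] = (01100100101)·(00000000010) mod 2 = 0+0+0+0+0+0+0+0+0+0+0 mod 2 = 0
  c[14] = d·G[:,14] = (01100100101)·(00000000001) mod 2 = 0+0+0+0+0+0+0+0+0+0+1 mod 2 = 1
Codeword = 110011010100101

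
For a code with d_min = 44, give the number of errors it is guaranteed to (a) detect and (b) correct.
(a) Detection requires d_min ≥ e+1, so e ≤ d_min − 1 = 43.
(b) Correction requires d_min ≥ 2t+1, so t ≤ ⌊(d_min − 1)/2⌋ = ⌊43/2⌋ = 21.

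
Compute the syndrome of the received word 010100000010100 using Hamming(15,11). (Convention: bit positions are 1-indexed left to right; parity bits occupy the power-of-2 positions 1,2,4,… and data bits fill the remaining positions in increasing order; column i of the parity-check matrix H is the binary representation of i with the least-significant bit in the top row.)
Syndrome s = H · r^T (mod 2), r = 010100000010100:
  s[0] = (101010101010101)·(010100000010100) mod 2 = 0+0+0+0+0+0+0+0+0+0+1+0+1+0+0 mod 2 = 0
  s[1] = (011001100110011)·(010100000010100) mod 2 = 0+1+0+0+0+0+0+0+0+0+1+0+0+0+0 mod 2 = 0
  s[2] = (000111100001111)·(010100000010100) mod 2 = 0+0+0+1+0+0+0+0+0+0+0+0+1+0+0 mod 2 = 0
  s[3] = (000000011111111)·(010100000010100) mod 2 = 0+0+0+0+0+0+0+0+0+0+1+0+1+0+0 mod 2 = 0
Syndrome = 0000
s = 0: no error detected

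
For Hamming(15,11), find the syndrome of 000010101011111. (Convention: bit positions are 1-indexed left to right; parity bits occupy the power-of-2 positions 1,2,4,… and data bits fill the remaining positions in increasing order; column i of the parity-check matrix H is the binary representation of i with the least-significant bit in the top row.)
Syndrome s = H · r^T (mod 2), r = 000010101011111:
  s[0] = (101010101010101)·(000010101011111) mod 2 = 0+0+0+0+1+0+1+0+1+0+1+0+1+0+1 mod 2 = 0
  s[1] = (011001100110011)·(000010101011111) mod 2 = 0+0+0+0+0+0+1+0+0+0+1+0+0+1+1 mod 2 = 0
  s[2] = (000111100001111)·(000010101011111) mod 2 = 0+0+0+0+1+0+1+0+0+0+0+1+1+1+1 mod 2 = 0
  s[3] = (000000011111111)·(000010101011111) mod 2 = 0+0+0+0+0+0+0+0+1+0+1+1+1+1+1 mod 2 = 0
Syndrome = 0000
s = 0: no error detected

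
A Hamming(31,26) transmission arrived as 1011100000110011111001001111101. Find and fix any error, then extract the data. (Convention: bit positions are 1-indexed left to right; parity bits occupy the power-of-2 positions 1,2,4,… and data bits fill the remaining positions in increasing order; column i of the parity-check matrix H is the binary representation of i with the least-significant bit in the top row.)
Syndrome s = H · r^T (mod 2), r = 1011100000110011111001001111101:
  s[0] = (1010101010101010101010101010101)·(1011100000110011111001001111101) mod 2 = 1+0+1+0+1+0+0+0+0+0+1+0+0+0+1+0+1+0+1+0+0+0+0+0+1+0+1+0+1+0+1 mod 2 = 1
  s[1] = (0110011001100110011001100110011)·(1011100000110011111001001111101) mod 2 = 0+0+1+0+0+0+0+0+0+0+1+0+0+0+1+0+0+1+1+0+0+1+0+0+0+1+1+0+0+0+1 mod 2 = 1
  s[2] = (0001111000011110000111100001111)·(1011100000110011111001001111101) mod 2 = 0+0+0+1+1+0+0+0+0+0+0+1+0+0+1+0+0+0+0+0+0+1+0+0+0+0+0+1+1+0+1 mod 2 = 0
  s[3] = (0000000111111110000000011111111)·(1011100000110011111001001111101) mod 2 = 0+0+0+0+0+0+0+0+0+0+1+1+0+0+1+0+0+0+0+0+0+0+0+0+1+1+1+1+1+0+1 mod 2 = 1
  s[4] = (0000000000000001111111111111111)·(1011100000110011111001001111101) mod 2 = 0+0+0+0+0+0+0+0+0+0+0+0+0+0+0+1+1+1+1+0+0+1+0+0+1+1+1+1+1+0+1 mod 2 = 1
Syndrome = 11011
Column 27 of H equals this syndrome → error at bit 27 (1-indexed).
Flip bit 27: 1011100000110011111001001111101 → 1011100000110011111001001101101
Extract data bits at positions {3,5,6,7,9,10,11,12,13,14,15,17,18,19,20,21,22,23,24,25,26,27,28,29,30,31}: 11000011001111001001101101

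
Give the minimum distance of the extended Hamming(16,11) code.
d_min = 4 (adding an overall parity bit to Hamming(15,11) raises d_min from 3 to 4).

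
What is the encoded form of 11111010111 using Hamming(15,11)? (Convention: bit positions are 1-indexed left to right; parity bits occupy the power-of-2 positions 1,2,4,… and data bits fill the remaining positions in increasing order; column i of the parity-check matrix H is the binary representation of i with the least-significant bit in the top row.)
Codeword c = d · G (mod 2), d = 11111010111:
  c[0] = d·G[:,0] = (11111010111)·(11011010101) mod 2 = 1+1+0+1+1+0+1+0+1+0+1 mod 2 = 1
  c[1] = d·G[:,1] = (11111010111)·(10110110011) mod 2 = 1+0+1+1+0+0+1+0+0+1+1 mod 2 = 0
  c[2] = d·G[:,2] = (11111010111)·(10000000000) mod 2 = 1+0+0+0+0+0+0+0+0+0+0 mod 2 = 1
  c[3] = d·G[:,3] = (11111010111)·(01110001111) mod 2 = 0+1+1+1+0+0+0+0+1+1+1 mod 2 = 0
  c[4] = d·G[:,4] = (11111010111)·(01000000000) mod 2 = 0+1+0+0+0+0+0+0+0+0+0 mod 2 = 1
  c[5] = d·G[:,5] = (11111010111)·(00100000000) mod 2 = 0+0+1+0+0+0+0+0+0+0+0 mod 2 = 1
  c[6] = d·G[:,6] = (11111010111)·(00010000000) mod 2 = 0+0+0+1+0+0+0+0+0+0+0 mod 2 = 1
  c[7] = d·G[:,7] = (11111010111)·(00001111111) mod 2 = 0+0+0+0+1+0+1+0+1+1+1 mod 2 = 1
  c[8] = d·G[:,8] = (11111010111)·(00001000000) mod 2 = 0+0+0+0+1+0+0+0+0+0+0 mod 2 = 1
  c[9] = d·G[:,9] = (11111010111)·(00000100000) mod 2 = 0+0+0+0+0+0+0+0+0+0+0 mod 2 = 0
  c[10] = d·G[:,10] = (11111010111)·(00000010000) mod 2 = 0+0+0+0+0+0+1+0+0+0+0 mod 2 = 1
  c[11] = d·G[:,11] = (11111010111)·(00000001000) mod 2 = 0+0+0+0+0+0+0+0+0+0+0 mod 2 = 0
  c[12] = d·G[:,12] = (11111010111)·(00000000100) mod 2 = 0+0+0+0+0+0+0+0+1+0+0 mod 2 = 1
  c[13] = d·G[:,13] = (11111010111)·(00000000010) mod 2 = 0+0+0+0+0+0+0+0+0+1+0 mod 2 = 1
  c[14] = d·G[:,14] = (11111010111)·(00000000001) mod 2 = 0+0+0+0+0+0+0+0+0+0+1 mod 2 = 1
Codeword = 101011111010111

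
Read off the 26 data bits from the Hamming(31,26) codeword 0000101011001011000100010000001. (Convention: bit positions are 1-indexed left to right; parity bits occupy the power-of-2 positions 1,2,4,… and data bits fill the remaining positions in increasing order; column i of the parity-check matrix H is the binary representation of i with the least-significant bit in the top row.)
Parity bits occupy power-of-2 positions; data bits are at positions {3,5,6,7,9,10,11,12,13,14,15,17,18,19,20,21,22,23,24,25,26,27,28,29,30,31} (1-indexed).
Extract: c[3]=0 c[5]=1 c[6]=0 c[7]=1 c[9]=1 c[10]=1 c[11]=0 c[12]=0 c[13]=1 c[14]=0 c[15]=1 c[17]=0 c[18]=0 c[19]=0 c[20]=1 c[21]=0 c[22]=0 c[23]=0 c[24]=1 c[25]=0 c[26]=0 c[27]=0 c[28]=0 c[29]=0 c[30]=0 c[31]=1
Data = 01011100101000100010000001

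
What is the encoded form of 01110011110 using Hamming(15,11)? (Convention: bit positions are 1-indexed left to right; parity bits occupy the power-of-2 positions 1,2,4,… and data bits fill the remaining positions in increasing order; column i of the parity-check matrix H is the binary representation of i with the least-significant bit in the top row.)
Codeword c = d · G (mod 2), d = 01110011110:
  c[0] = d·G[:,0] = (01110011110)·(11011010101) mod 2 = 0+1+0+1+0+0+1+0+1+0+0 mod 2 = 0
  c[1] = d·G[:,1] = (01110011110)·(10110110011) mod 2 = 0+0+1+1+0+0+1+0+0+1+0 mod 2 = 0
  c[2] = d·G[:,2] = (01110011110)·(10000000000) mod 2 = 0+0+0+0+0+0+0+0+0+0+0 mod 2 = 0
  c[3] = d·G[:,3] = (01110011110)·(01110001111) mod 2 = 0+1+1+1+0+0+0+1+1+1+0 mod 2 = 0
  c[4] = d·G[:,4] = (01110011110)·(01000000000) mod 2 = 0+1+0+0+0+0+0+0+0+0+0 mod 2 = 1
  c[5] = d·G[:,5] = (01110011110)·(00100000000) mod 2 = 0+0+1+0+0+0+0+0+0+0+0 mod 2 = 1
  c[6] = d·G[:,6] = (01110011110)·(00010000000) mod 2 = 0+0+0+1+0+0+0+0+0+0+0 mod 2 = 1
  c[7] = d·G[:,7] = (01110011110)·(00001111111) mod 2 = 0+0+0+0+0+0+1+1+1+1+0 mod 2 = 0
  c[8] = d·G[:,8] = (01110011110)·(00001000000) mod 2 = 0+0+0+0+0+0+0+0+0+0+0 mod 2 = 0
  c[9] = d·G[:,9] = (01110011110)·(00000100000) mod 2 = 0+0+0+0+0+0+0+0+0+0+0 mod 2 = 0
  c[10] = d·G[:,10] = (01110011110)·(00000010000) mod 2 = 0+0+0+0+0+0+1+0+0+0+0 mod 2 = 1
  c[11] = d·G[:,11] = (01110011110)·(00000001000) mod 2 = 0+0+0+0+0+0+0+1+0+0+0 mod 2 = 1
  c[12] = d·G[:,12] = (01110011110)·(00000000100) mod 2 = 0+0+0+0+0+0+0+0+1+0+0 mod 2 = 1
  c[13] = d·G[:,13] = (01110011110)·(00000000010) mod 2 = 0+0+0+0+0+0+0+0+0+1+0 mod 2 = 1
  c[14] = d·G[:,14] = (01110011110)·(00000000001) mod 2 = 0+0+0+0+0+0+0+0+0+0+0 mod 2 = 0
Codeword = 000011100011110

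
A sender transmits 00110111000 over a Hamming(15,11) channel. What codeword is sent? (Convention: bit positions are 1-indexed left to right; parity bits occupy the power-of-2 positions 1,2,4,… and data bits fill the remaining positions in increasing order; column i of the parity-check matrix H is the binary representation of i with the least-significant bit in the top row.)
Codeword c = d · G (mod 2), d = 00110111000:
  c[0] = d·G[:,0] = (00110111000)·(11011010101) mod 2 = 0+0+0+1+0+0+1+0+0+0+0 mod 2 = 0
  c[1] = d·G[:,1] = (00110111000)·(10110110011) mod 2 = 0+0+1+1+0+1+1+0+0+0+0 mod 2 = 0
  c[2] = d·G[:,2] = (00110111000)·(10000000000) mod 2 = 0+0+0+0+0+0+0+0+0+0+0 mod 2 = 0
  c[3] = d·G[:,3] = (00110111000)·(01110001111) mod 2 = 0+0+1+1+0+0+0+1+0+0+0 mod 2 = 1
  c[4] = d·G[:,4] = (00110111000)·(01000000000) mod 2 = 0+0+0+0+0+0+0+0+0+0+0 mod 2 = 0
  c[5] = d·G[:,5] = (00110111000)·(00100000000) mod 2 = 0+0+1+0+0+0+0+0+0+0+0 mod 2 = 1
  c[6] = d·G[:,6] = (00110111000)·(00010000000) mod 2 = 0+0+0+1+0+0+0+0+0+0+0 mod 2 = 1
  c[7] = d·G[:,7] = (00110111000)·(00001111111) mod 2 = 0+0+0+0+0+1+1+1+0+0+0 mod 2 = 1
  c[8] = d·G[:,8] = (00110111000)·(00001000000) mod 2 = 0+0+0+0+0+0+0+0+0+0+0 mod 2 = 0
  c[9] = d·G[:,9] = (00110111000)·(00000100000) mod 2 = 0+0+0+0+0+1+0+0+0+0+0 mod 2 = 1
  c[10] = d·G[:,10] = (00110111000)·(00000010000) mod 2 = 0+0+0+0+0+0+1+0+0+0+0 mod 2 = 1
  c[11] = d·G[:,11] = (00110111000)·(00000001000) mod 2 = 0+0+0+0+0+0+0+1+0+0+0 mod 2 = 1
  c[12] = d·G[:,12] = (00110111000)·(00000000100) mod 2 = 0+0+0+0+0+0+0+0+0+0+0 mod 2 = 0
  c[13] = d·G[:,13] = (00110111000)·(00000000010) mod 2 = 0+0+0+0+0+0+0+0+0+0+0 mod 2 = 0
  c[14] = d·G[:,14] = (00110111000)·(00000000001) mod 2 = 0+0+0+0+0+0+0+0+0+0+0 mod 2 = 0
Codeword = 000101110111000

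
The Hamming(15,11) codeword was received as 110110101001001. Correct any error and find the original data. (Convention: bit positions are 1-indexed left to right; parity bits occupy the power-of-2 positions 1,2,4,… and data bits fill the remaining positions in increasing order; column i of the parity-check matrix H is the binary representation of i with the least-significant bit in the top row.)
Syndrome s = H · r^T (mod 2), r = 110110101001001:
  s[0] = (101010101010101)·(110110101001001) mod 2 = 1+0+0+0+1+0+1+0+1+0+0+0+0+0+1 mod 2 = 1
  s[1] = (011001100110011)·(110110101001001) mod 2 = 0+1+0+0+0+0+1+0+0+0+0+0+0+0+1 mod 2 = 1
  s[2] = (000111100001111)·(110110101001001) mod 2 = 0+0+0+1+1+0+1+0+0+0+0+1+0+0+1 mod 2 = 1
  s[3] = (000000011111111)·(110110101001001) mod 2 = 0+0+0+0+0+0+0+0+1+0+0+1+0+0+1 mod 2 = 1
Syndrome = 1111
Column 15 of H equals this syndrome → error at bit 15 (1-indexed).
Flip bit 15: 110110101001001 → 110110101001000
Extract data bits at positions {3,5,6,7,9,10,11,12,13,14,15}: 01011001000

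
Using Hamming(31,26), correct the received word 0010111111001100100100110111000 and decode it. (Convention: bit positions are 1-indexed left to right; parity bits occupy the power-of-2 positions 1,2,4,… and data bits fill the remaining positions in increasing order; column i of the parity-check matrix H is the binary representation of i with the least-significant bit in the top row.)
Syndrome s = H · r^T (mod 2), r = 0010111111001100100100110111000:
  s[0] = (1010101010101010101010101010101)·(0010111111001100100100110111000) mod 2 = 0+0+1+0+1+0+1+0+1+0+0+0+1+0+0+0+1+0+0+0+0+0+1+0+0+0+1+0+0+0+0 mod 2 = 0
  s[1] = (0110011001100110011001100110011)·(0010111111001100100100110111000) mod 2 = 0+0+1+0+0+1+1+0+0+1+0+0+0+1+0+0+0+0+0+0+0+0+1+0+0+1+1+0+0+0+0 mod 2 = 0
  s[2] = (0001111000011110000111100001111)·(0010111111001100100100110111000) mod 2 = 0+0+0+0+1+1+1+0+0+0+0+0+1+1+0+0+0+0+0+1+0+0+1+0+0+0+0+1+0+0+0 mod 2 = 0
  s[3] = (0000000111111110000000011111111)·(0010111111001100100100110111000) mod 2 = 0+0+0+0+0+0+0+1+1+1+0+0+1+1+0+0+0+0+0+0+0+0+0+1+0+1+1+1+0+0+0 mod 2 = 1
  s[4] = (0000000000000001111111111111111)·(0010111111001100100100110111000) mod 2 = 0+0+0+0+0+0+0+0+0+0+0+0+0+0+0+0+1+0+0+1+0+0+1+1+0+1+1+1+0+0+0 mod 2 = 1
Syndrome = 00011
Column 24 of H equals this syndrome → error at bit 24 (1-indexed).
Flip bit 24: 0010111111001100100100110111000 → 0010111111001100100100100111000
Extract data bits at positions {3,5,6,7,9,10,11,12,13,14,15,17,18,19,20,21,22,23,24,25,26,27,28,29,30,31}: 11111100110100100100111000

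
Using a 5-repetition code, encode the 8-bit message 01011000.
Repeat each bit 5× and concatenate:
0→00000  1→11111  0→00000  1→11111  1→11111  0→00000  0→00000  0→00000
Codeword = 0000011111000001111111111000000000000000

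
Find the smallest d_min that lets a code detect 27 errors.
Detecting e errors requires d_min ≥ e + 1 = 27 + 1 = 28.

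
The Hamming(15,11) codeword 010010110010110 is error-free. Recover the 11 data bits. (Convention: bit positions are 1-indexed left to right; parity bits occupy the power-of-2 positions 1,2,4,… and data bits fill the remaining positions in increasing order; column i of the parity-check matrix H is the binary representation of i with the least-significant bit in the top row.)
Parity bits occupy power-of-2 positions; data bits are at positions {3,5,6,7,9,10,11,12,13,14,15} (1-indexed).
Extract: c[3]=0 c[5]=1 c[6]=0 c[7]=1 c[9]=0 c[10]=0 c[11]=1 c[12]=0 c[13]=1 c[14]=1 c[15]=0
Data = 01010010110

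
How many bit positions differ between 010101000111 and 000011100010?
XOR = 010110100101, count of 1s = 6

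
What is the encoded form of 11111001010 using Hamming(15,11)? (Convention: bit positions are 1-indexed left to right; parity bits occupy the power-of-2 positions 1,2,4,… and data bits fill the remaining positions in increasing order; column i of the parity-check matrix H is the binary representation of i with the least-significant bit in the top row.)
Codeword c = d · G (mod 2), d = 11111001010:
  c[0] = d·G[:,0] = (11111001010)·(11011010101) mod 2 = 1+1+0+1+1+0+0+0+0+0+0 mod 2 = 0
  c[1] = d·G[:,1] = (11111001010)·(10110110011) mod 2 = 1+0+1+1+0+0+0+0+0+1+0 mod 2 = 0
  c[2] = d·G[:,2] = (11111001010)·(10000000000) mod 2 = 1+0+0+0+0+0+0+0+0+0+0 mod 2 = 1
  c[3] = d·G[:,3] = (11111001010)·(01110001111) mod 2 = 0+1+1+1+0+0+0+1+0+1+0 mod 2 = 1
  c[4] = d·G[:,4] = (11111001010)·(01000000000) mod 2 = 0+1+0+0+0+0+0+0+0+0+0 mod 2 = 1
  c[5] = d·G[:,5] = (11111001010)·(00100000000) mod 2 = 0+0+1+0+0+0+0+0+0+0+0 mod 2 = 1
  c[6] = d·G[:,6] = (11111001010)·(00010000000) mod 2 = 0+0+0+1+0+0+0+0+0+0+0 mod 2 = 1
  c[7] = d·G[:,7] = (11111001010)·(00001111111) mod 2 = 0+0+0+0+1+0+0+1+0+1+0 mod 2 = 1
  c[8] = d·G[:,8] = (11111001010)·(00001000000) mod 2 = 0+0+0+0+1+0+0+0+0+0+0 mod 2 = 1
  c[9] = d·G[:,9] = (11111001010)·(00000100000) mod 2 = 0+0+0+0+0+0+0+0+0+0+0 mod 2 = 0
  c[10] = d·G[:,10] = (11111001010)·(00000010000) mod 2 = 0+0+0+0+0+0+0+0+0+0+0 mod 2 = 0
  c[11] = d·G[:,11] = (11111001010)·(00000001000) mod 2 = 0+0+0+0+0+0+0+1+0+0+0 mod 2 = 1
  c[12] = d·G[:,12] = (11111001010)·(00000000100) mod 2 = 0+0+0+0+0+0+0+0+0+0+0 mod 2 = 0
  c[13] = d·G[:,13] = (11111001010)·(00000000010) mod 2 = 0+0+0+0+0+0+0+0+0+1+0 mod 2 = 1
  c[14] = d·G[:,14] = (11111001010)·(00000000001) mod 2 = 0+0+0+0+0+0+0+0+0+0+0 mod 2 = 0
Codeword = 001111111001010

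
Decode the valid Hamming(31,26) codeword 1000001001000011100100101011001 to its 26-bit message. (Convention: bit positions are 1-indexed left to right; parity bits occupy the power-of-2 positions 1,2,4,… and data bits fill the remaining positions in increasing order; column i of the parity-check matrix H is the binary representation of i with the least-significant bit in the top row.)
Parity bits occupy power-of-2 positions; data bits are at positions {3,5,6,7,9,10,11,12,13,14,15,17,18,19,20,21,22,23,24,25,26,27,28,29,30,31} (1-indexed).
Extract: c[3]=0 c[5]=0 c[6]=0 c[7]=1 c[9]=0 c[10]=1 c[11]=0 c[12]=0 c[13]=0 c[14]=0 c[15]=1 c[17]=1 c[18]=0 c[19]=0 c[20]=1 c[21]=0 c[22]=0 c[23]=1 c[24]=0 c[25]=1 c[26]=0 c[27]=1 c[28]=1 c[29]=0 c[30]=0 c[31]=1
Data = 00010100001100100101011001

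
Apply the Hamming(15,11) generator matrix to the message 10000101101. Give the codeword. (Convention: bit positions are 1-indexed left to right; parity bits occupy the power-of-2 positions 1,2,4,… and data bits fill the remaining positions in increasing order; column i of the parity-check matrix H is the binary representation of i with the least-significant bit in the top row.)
Codeword c = d · G (mod 2), d = 10000101101:
  c[0] = d·G[:,0] = (10000101101)·(11011010101) mod 2 = 1+0+0+0+0+0+0+0+1+0+1 mod 2 = 1
  c[1] = d·G[:,1] = (10000101101)·(10110110011) mod 2 = 1+0+0+0+0+1+0+0+0+0+1 mod 2 = 1
  c[2] = d·G[:,2] = (10000101101)·(10000000000) mod 2 = 1+0+0+0+0+0+0+0+0+0+0 mod 2 = 1
  c[3] = d·G[:,3] = (10000101101)·(01110001111) mod 2 = 0+0+0+0+0+0+0+1+1+0+1 mod 2 = 1
  c[4] = d·G[:,4] = (10000101101)·(01000000000) mod 2 = 0+0+0+0+0+0+0+0+0+0+0 mod 2 = 0
  c[5] = d·G[:,5] = (10000101101)·(00100000000) mod 2 = 0+0+0+0+0+0+0+0+0+0+0 mod 2 = 0
  c[6] = d·G[:,6] = (10000101101)·(00010000000) mod 2 = 0+0+0+0+0+0+0+0+0+0+0 mod 2 = 0
  c[7] = d·G[:,7] = (10000101101)·(00001111111) mod 2 = 0+0+0+0+0+1+0+1+1+0+1 mod 2 = 0
  c[8] = d·G[:,8] = (10000101101)·(00001000000) mod 2 = 0+0+0+0+0+0+0+0+0+0+0 mod 2 = 0
  c[9] = d·G[:,9] = (10000101101)·(00000100000) mod 2 = 0+0+0+0+0+1+0+0+0+0+0 mod 2 = 1
  c[10] = d·G[:,10] = (10000101101)·(00000010000) mod 2 = 0+0+0+0+0+0+0+0+0+0+0 mod 2 = 0
  c[11] = d·G[:,11] = (10000101101)·(00000001000) mod 2 = 0+0+0+0+0+0+0+1+0+0+0 mod 2 = 1
  c[12] = d·G[:,12] = (10000101101)·(00000000100) mod 2 = 0+0+0+0+0+0+0+0+1+0+0 mod 2 = 1
  c[13] = d·G[:,13] = (10000101101)·(00000000010) mod 2 = 0+0+0+0+0+0+0+0+0+0+0 mod 2 = 0
  c[14] = d·G[:,14] = (10000101101)·(00000000001) mod 2 = 0+0+0+0+0+0+0+0+0+0+1 mod 2 = 1
Codeword = 111100000101101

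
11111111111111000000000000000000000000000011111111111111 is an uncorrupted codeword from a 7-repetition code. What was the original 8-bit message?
Split into 7-bit blocks: 1111111 1111111 0000000 0000000 0000000 0000000 1111111 1111111
Data = 11000011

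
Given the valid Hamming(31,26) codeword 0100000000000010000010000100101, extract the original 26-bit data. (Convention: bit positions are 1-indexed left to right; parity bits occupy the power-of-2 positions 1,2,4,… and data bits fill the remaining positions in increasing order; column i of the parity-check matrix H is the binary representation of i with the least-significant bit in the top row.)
Parity bits occupy power-of-2 positions; data bits are at positions {3,5,6,7,9,10,11,12,13,14,15,17,18,19,20,21,22,23,24,25,26,27,28,29,30,31} (1-indexed).
Extract: c[3]=0 c[5]=0 c[6]=0 c[7]=0 c[9]=0 c[10]=0 c[11]=0 c[12]=0 c[13]=0 c[14]=0 c[15]=1 c[17]=0 c[18]=0 c[19]=0 c[20]=0 c[21]=1 c[22]=0 c[23]=0 c[24]=0 c[25]=0 c[26]=1 c[27]=0 c[28]=0 c[29]=1 c[30]=0 c[31]=1
Data = 00000000001000010000100101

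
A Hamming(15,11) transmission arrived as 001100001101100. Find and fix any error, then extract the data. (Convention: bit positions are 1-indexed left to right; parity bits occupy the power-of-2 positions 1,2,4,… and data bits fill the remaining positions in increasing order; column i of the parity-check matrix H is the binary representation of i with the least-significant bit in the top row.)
Syndrome s = H · r^T (mod 2), r = 001100001101100:
  s[0] = (101010101010101)·(001100001101100) mod 2 = 0+0+1+0+0+0+0+0+1+0+0+0+1+0+0 mod 2 = 1
  s[1] = (011001100110011)·(001100001101100) mod 2 = 0+0+1+0+0+0+0+0+0+1+0+0+0+0+0 mod 2 = 0
  s[2] = (000111100001111)·(001100001101100) mod 2 = 0+0+0+1+0+0+0+0+0+0+0+1+1+0+0 mod 2 = 1
  s[3] = (000000011111111)·(001100001101100) mod 2 = 0+0+0+0+0+0+0+0+1+1+0+1+1+0+0 mod 2 = 0
Syndrome = 1010
Column 5 of H equals this syndrome → error at bit 5 (1-indexed).
Flip bit 5: 001100001101100 → 001110001101100
Extract data bits at positions {3,5,6,7,9,10,11,12,13,14,15}: 11001101100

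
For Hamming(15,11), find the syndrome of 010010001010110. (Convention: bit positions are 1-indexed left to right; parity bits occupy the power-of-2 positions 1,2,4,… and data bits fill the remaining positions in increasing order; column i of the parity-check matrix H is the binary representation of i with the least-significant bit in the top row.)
Syndrome s = H · r^T (mod 2), r = 010010001010110:
  s[0] = (101010101010101)·(010010001010110) mod 2 = 0+0+0+0+1+0+0+0+1+0+1+0+1+0+0 mod 2 = 0
  s[1] = (011001100110011)·(010010001010110) mod 2 = 0+1+0+0+0+0+0+0+0+0+1+0+0+1+0 mod 2 = 1
  s[2] = (000111100001111)·(010010001010110) mod 2 = 0+0+0+0+1+0+0+0+0+0+0+0+1+1+0 mod 2 = 1
  s[3] = (000000011111111)·(010010001010110) mod 2 = 0+0+0+0+0+0+0+0+1+0+1+0+1+1+0 mod 2 = 0
Syndrome = 0110
Non-zero syndrome: error at position 6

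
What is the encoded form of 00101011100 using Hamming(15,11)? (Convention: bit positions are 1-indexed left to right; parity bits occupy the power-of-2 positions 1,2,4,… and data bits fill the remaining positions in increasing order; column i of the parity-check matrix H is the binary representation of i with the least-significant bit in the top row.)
Codeword c = d · G (mod 2), d = 00101011100:
  c[0] = d·G[:,0] = (00101011100)·(11011010101) mod 2 = 0+0+0+0+1+0+1+0+1+0+0 mod 2 = 1
  c[1] = d·G[:,1] = (00101011100)·(10110110011) mod 2 = 0+0+1+0+0+0+1+0+0+0+0 mod 2 = 0
  c[2] = d·G[:,2] = (00101011100)·(10000000000) mod 2 = 0+0+0+0+0+0+0+0+0+0+0 mod 2 = 0
  c[3] = d·G[:,3] = (00101011100)·(01110001111) mod 2 = 0+0+1+0+0+0+0+1+1+0+0 mod 2 = 1
  c[4] = d·G[:,4] = (00101011100)·(01000000000) mod 2 = 0+0+0+0+0+0+0+0+0+0+0 mod 2 = 0
  c[5] = d·G[:,5] = (00101011100)·(00100000000) mod 2 = 0+0+1+0+0+0+0+0+0+0+0 mod 2 = 1
  c[6] = d·G[:,6] = (00101011100)·(00010000000) mod 2 = 0+0+0+0+0+0+0+0+0+0+0 mod 2 = 0
  c[7] = d·G[:,7] = (00101011100)·(00001111111) mod 2 = 0+0+0+0+1+0+1+1+1+0+0 mod 2 = 0
  c[8] = d·G[:,8] = (00101011100)·(00001000000) mod 2 = 0+0+0+0+1+0+0+0+0+0+0 mod 2 = 1
  c[9] = d·G[:,9] = (00101011100)·(00000100000) mod 2 = 0+0+0+0+0+0+0+0+0+0+0 mod 2 = 0
  c[10] = d·G[:,10] = (00101011100)·(00000010000) mod 2 = 0+0+0+0+0+0+1+0+0+0+0 mod 2 = 1
  c[11] = d·G[:,11] = (00101011100)·(00000001000) mod 2 = 0+0+0+0+0+0+0+1+0+0+0 mod 2 = 1
  c[12] = d·G[:,12] = (00101011100)·(00000000100) mod 2 = 0+0+0+0+0+0+0+0+1+0+0 mod 2 = 1
  c[13] = d·G[:,13] = (00101011100)·(00000000010) mod 2 = 0+0+0+0+0+0+0+0+0+0+0 mod 2 = 0
  c[14] = d·G[:,14] = (00101011100)·(00000000001) mod 2 = 0+0+0+0+0+0+0+0+0+0+0 mod 2 = 0
Codeword = 100101001011100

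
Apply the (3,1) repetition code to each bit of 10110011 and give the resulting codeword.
Repeat each bit 3× and concatenate:
1→111  0→000  1→111  1→111  0→000  0→000  1→111  1→111
Codeword = 111000111111000000111111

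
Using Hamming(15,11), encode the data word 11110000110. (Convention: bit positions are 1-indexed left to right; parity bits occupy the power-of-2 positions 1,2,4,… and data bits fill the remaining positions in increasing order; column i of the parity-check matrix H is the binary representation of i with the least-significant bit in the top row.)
Codeword c = d · G (mod 2), d = 11110000110:
  c[0] = d·G[:,0] = (11110000110)·(11011010101) mod 2 = 1+1+0+1+0+0+0+0+1+0+0 mod 2 = 0
  c[1] = d·G[:,1] = (11110000110)·(10110110011) mod 2 = 1+0+1+1+0+0+0+0+0+1+0 mod 2 = 0
  c[2] = d·G[:,2] = (11110000110)·(10000000000) mod 2 = 1+0+0+0+0+0+0+0+0+0+0 mod 2 = 1
  c[3] = d·G[:,3] = (11110000110)·(01110001111) mod 2 = 0+1+1+1+0+0+0+0+1+1+0 mod 2 = 1
  c[4] = d·G[:,4] = (11110000110)·(01000000000) mod 2 = 0+1+0+0+0+0+0+0+0+0+0 mod 2 = 1
  c[5] = d·G[:,5] = (11110000110)·(00100000000) mod 2 = 0+0+1+0+0+0+0+0+0+0+0 mod 2 = 1
  c[6] = d·G[:,6] = (11110000110)·(00010000000) mod 2 = 0+0+0+1+0+0+0+0+0+0+0 mod 2 = 1
  c[7] = d·G[:,7] = (11110000110)·(00001111111) mod 2 = 0+0+0+0+0+0+0+0+1+1+0 mod 2 = 0
  c[8] = d·G[:,8] = (11110000110)·(00001000000) mod 2 = 0+0+0+0+0+0+0+0+0+0+0 mod 2 = 0
  c[9] = d·G[:,9] = (11110000110)·(00000100000) mod 2 = 0+0+0+0+0+0+0+0+0+0+0 mod 2 = 0
  c[10] = d·G[:,10] = (11110000110)·(00000010000) mod 2 = 0+0+0+0+0+0+0+0+0+0+0 mod 2 = 0
  c[11] = d·G[:,11] = (11110000110)·(00000001000) mod 2 = 0+0+0+0+0+0+0+0+0+0+0 mod 2 = 0
  c[12] = d·G[:,12] = (11110000110)·(00000000100) mod 2 = 0+0+0+0+0+0+0+0+1+0+0 mod 2 = 1
  c[13] = d·G[:,13] = (11110000110)·(00000000010) mod 2 = 0+0+0+0+0+0+0+0+0+1+0 mod 2 = 1
  c[14] = d·G[:,14] = (11110000110)·(00000000001) mod 2 = 0+0+0+0+0+0+0+0+0+0+0 mod 2 = 0
Codeword = 001111100000110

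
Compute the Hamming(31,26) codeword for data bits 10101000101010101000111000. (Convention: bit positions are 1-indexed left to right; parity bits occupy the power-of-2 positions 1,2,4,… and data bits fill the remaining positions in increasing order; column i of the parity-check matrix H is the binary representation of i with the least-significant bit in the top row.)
Codeword c = d · G (mod 2), d = 10101000101010101000111000:
  c[0] = d·G[:,0] = (10101000101010101000111000)·(11011010101101010101010101) mod 2 = 1+0+0+0+1+0+0+0+1+0+1+0+0+0+0+0+0+0+0+0+0+1+0+0+0+0 mod 2 = 1
  c[1] = d·G[:,1] = (10101000101010101000111000)·(10110110011011001100110011) mod 2 = 1+0+1+0+0+0+0+0+0+0+1+0+1+0+0+0+1+0+0+0+1+1+0+0+0+0 mod 2 = 1
  c[2] = d·G[:,2] = (10101000101010101000111000)·(10000000000000000000000000) mod 2 = 1+0+0+0+0+0+0+0+0+0+0+0+0+0+0+0+0+0+0+0+0+0+0+0+0+0 mod 2 = 1
  c[3] = d·G[:,3] = (10101000101010101000111000)·(01110001111000111100001111) mod 2 = 0+0+1+0+0+0+0+0+1+0+1+0+0+0+1+0+1+0+0+0+0+0+1+0+0+0 mod 2 = 0
  c[4] = d·G[:,4] = (10101000101010101000111000)·(01000000000000000000000000) mod 2 = 0+0+0+0+0+0+0+0+0+0+0+0+0+0+0+0+0+0+0+0+0+0+0+0+0+0 mod 2 = 0
  c[5] = d·G[:,5] = (10101000101010101000111000)·(00100000000000000000000000) mod 2 = 0+0+1+0+0+0+0+0+0+0+0+0+0+0+0+0+0+0+0+0+0+0+0+0+0+0 mod 2 = 1
  c[6] = d·G[:,6] = (10101000101010101000111000)·(00010000000000000000000000) mod 2 = 0+0+0+0+0+0+0+0+0+0+0+0+0+0+0+0+0+0+0+0+0+0+0+0+0+0 mod 2 = 0
  c[7] = d·G[:,7] = (10101000101010101000111000)·(00001111111000000011111111) mod 2 = 0+0+0+0+1+0+0+0+1+0+1+0+0+0+0+0+0+0+0+0+1+1+1+0+0+0 mod 2 = 0
  c[8] = d·G[:,8] = (10101000101010101000111000)·(00001000000000000000000000) mod 2 = 0+0+0+0+1+0+0+0+0+0+0+0+0+0+0+0+0+0+0+0+0+0+0+0+0+0 mod 2 = 1
  c[9] = d·G[:,9] = (10101000101010101000111000)·(00000100000000000000000000) mod 2 = 0+0+0+0+0+0+0+0+0+0+0+0+0+0+0+0+0+0+0+0+0+0+0+0+0+0 mod 2 = 0
  c[10] = d·G[:,10] = (10101000101010101000111000)·(00000010000000000000000000) mod 2 = 0+0+0+0+0+0+0+0+0+0+0+0+0+0+0+0+0+0+0+0+0+0+0+0+0+0 mod 2 = 0
  c[11] = d·G[:,11] = (10101000101010101000111000)·(00000001000000000000000000) mod 2 = 0+0+0+0+0+0+0+0+0+0+0+0+0+0+0+0+0+0+0+0+0+0+0+0+0+0 mod 2 = 0
  c[12] = d·G[:,12] = (10101000101010101000111000)·(00000000100000000000000000) mod 2 = 0+0+0+0+0+0+0+0+1+0+0+0+0+0+0+0+0+0+0+0+0+0+0+0+0+0 mod 2 = 1
  c[13] = d·G[:,13] = (10101000101010101000111000)·(00000000010000000000000000) mod 2 = 0+0+0+0+0+0+0+0+0+0+0+0+0+0+0+0+0+0+0+0+0+0+0+0+0+0 mod 2 = 0
  c[14] = d·G[:,14] = (10101000101010101000111000)·(00000000001000000000000000) mod 2 = 0+0+0+0+0+0+0+0+0+0+1+0+0+0+0+0+0+0+0+0+0+0+0+0+0+0 mod 2 = 1
  c[15] = d·G[:,15] = (10101000101010101000111000)·(00000000000111111111111111) mod 2 = 0+0+0+0+0+0+0+0+0+0+0+0+1+0+1+0+1+0+0+0+1+1+1+0+0+0 mod 2 = 0
  c[16] = d·G[:,16] = (10101000101010101000111000)·(00000000000100000000000000) mod 2 = 0+0+0+0+0+0+0+0+0+0+0+0+0+0+0+0+0+0+0+0+0+0+0+0+0+0 mod 2 = 0
  c[17] = d·G[:,17] = (10101000101010101000111000)·(00000000000010000000000000) mod 2 = 0+0+0+0+0+0+0+0+0+0+0+0+1+0+0+0+0+0+0+0+0+0+0+0+0+0 mod 2 = 1
  c[18] = d·G[:,18] = (10101000101010101000111000)·(00000000000001000000000000) mod 2 = 0+0+0+0+0+0+0+0+0+0+0+0+0+0+0+0+0+0+0+0+0+0+0+0+0+0 mod 2 = 0
  c[19] = d·G[:,19] = (10101000101010101000111000)·(00000000000000100000000000) mod 2 = 0+0+0+0+0+0+0+0+0+0+0+0+0+0+1+0+0+0+0+0+0+0+0+0+0+0 mod 2 = 1
  c[20] = d·G[:,20] = (10101000101010101000111000)·(00000000000000010000000000) mod 2 = 0+0+0+0+0+0+0+0+0+0+0+0+0+0+0+0+0+0+0+0+0+0+0+0+0+0 mod 2 = 0
  c[21] = d·G[:,21] = (10101000101010101000111000)·(00000000000000001000000000) mod 2 = 0+0+0+0+0+0+0+0+0+0+0+0+0+0+0+0+1+0+0+0+0+0+0+0+0+0 mod 2 = 1
  c[22] = d·G[:,22] = (10101000101010101000111000)·(00000000000000000100000000) mod 2 = 0+0+0+0+0+0+0+0+0+0+0+0+0+0+0+0+0+0+0+0+0+0+0+0+0+0 mod 2 = 0
  c[23] = d·G[:,23] = (10101000101010101000111000)·(00000000000000000010000000) mod 2 = 0+0+0+0+0+0+0+0+0+0+0+0+0+0+0+0+0+0+0+0+0+0+0+0+0+0 mod 2 = 0
  c[24] = d·G[:,24] = (10101000101010101000111000)·(00000000000000000001000000) mod 2 = 0+0+0+0+0+0+0+0+0+0+0+0+0+0+0+0+0+0+0+0+0+0+0+0+0+0 mod 2 = 0
  c[25] = d·G[:,25] = (10101000101010101000111000)·(00000000000000000000100000) mod 2 = 0+0+0+0+0+0+0+0+0+0+0+0+0+0+0+0+0+0+0+0+1+0+0+0+0+0 mod 2 = 1
  c[26] = d·G[:,26] = (10101000101010101000111000)·(00000000000000000000010000) mod 2 = 0+0+0+0+0+0+0+0+0+0+0+0+0+0+0+0+0+0+0+0+0+1+0+0+0+0 mod 2 = 1
  c[27] = d·G[:,27] = (10101000101010101000111000)·(00000000000000000000001000) mod 2 = 0+0+0+0+0+0+0+0+0+0+0+0+0+0+0+0+0+0+0+0+0+0+1+0+0+0 mod 2 = 1
  c[28] = d·G[:,28] = (10101000101010101000111000)·(00000000000000000000000100) mod 2 = 0+0+0+0+0+0+0+0+0+0+0+0+0+0+0+0+0+0+0+0+0+0+0+0+0+0 mod 2 = 0
  c[29] = d·G[:,29] = (10101000101010101000111000)·(00000000000000000000000010) mod 2 = 0+0+0+0+0+0+0+0+0+0+0+0+0+0+0+0+0+0+0+0+0+0+0+0+0+0 mod 2 = 0
  c[30] = d·G[:,30] = (10101000101010101000111000)·(00000000000000000000000001) mod 2 = 0+0+0+0+0+0+0+0+0+0+0+0+0+0+0+0+0+0+0+0+0+0+0+0+0+0 mod 2 = 0
Codeword = 1110010010001010010101000111000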